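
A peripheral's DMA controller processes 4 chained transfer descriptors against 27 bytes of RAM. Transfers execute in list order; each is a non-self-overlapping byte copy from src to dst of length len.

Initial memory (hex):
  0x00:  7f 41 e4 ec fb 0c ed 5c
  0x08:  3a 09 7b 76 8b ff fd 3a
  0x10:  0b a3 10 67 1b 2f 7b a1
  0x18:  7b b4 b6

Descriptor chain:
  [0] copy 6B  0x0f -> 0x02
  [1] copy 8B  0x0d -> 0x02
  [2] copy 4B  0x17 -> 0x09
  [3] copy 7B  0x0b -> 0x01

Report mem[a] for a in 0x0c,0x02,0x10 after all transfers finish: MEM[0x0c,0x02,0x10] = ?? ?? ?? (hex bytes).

  after D0: wrote 6B at 0x02 = 3a0ba310671b
  after D1: wrote 8B at 0x02 = fffd3a0ba310671b
  after D2: wrote 4B at 0x09 = a17bb4b6
  after D3: wrote 7B at 0x01 = b4b6fffd3a0ba3
query mem[0x0c]=0xb6, mem[0x02]=0xb6, mem[0x10]=0x0b

MEM[0x0c,0x02,0x10] = b6 b6 0b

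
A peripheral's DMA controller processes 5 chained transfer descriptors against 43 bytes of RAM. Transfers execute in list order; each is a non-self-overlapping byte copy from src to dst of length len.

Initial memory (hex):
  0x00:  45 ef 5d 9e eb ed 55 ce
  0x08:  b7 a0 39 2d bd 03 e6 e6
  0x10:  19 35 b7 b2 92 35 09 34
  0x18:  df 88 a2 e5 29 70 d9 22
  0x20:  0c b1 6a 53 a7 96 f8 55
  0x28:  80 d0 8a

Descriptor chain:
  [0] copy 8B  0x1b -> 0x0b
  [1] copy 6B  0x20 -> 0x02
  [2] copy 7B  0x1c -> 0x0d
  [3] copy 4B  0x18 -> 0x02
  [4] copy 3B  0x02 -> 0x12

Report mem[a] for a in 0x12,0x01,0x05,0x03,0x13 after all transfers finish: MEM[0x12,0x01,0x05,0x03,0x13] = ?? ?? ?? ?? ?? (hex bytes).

  after D0: wrote 8B at 0x0b = e52970d9220cb16a
  after D1: wrote 6B at 0x02 = 0cb16a53a796
  after D2: wrote 7B at 0x0d = 2970d9220cb16a
  after D3: wrote 4B at 0x02 = df88a2e5
  after D4: wrote 3B at 0x12 = df88a2
query mem[0x12]=0xdf, mem[0x01]=0xef, mem[0x05]=0xe5, mem[0x03]=0x88, mem[0x13]=0x88

MEM[0x12,0x01,0x05,0x03,0x13] = df ef e5 88 88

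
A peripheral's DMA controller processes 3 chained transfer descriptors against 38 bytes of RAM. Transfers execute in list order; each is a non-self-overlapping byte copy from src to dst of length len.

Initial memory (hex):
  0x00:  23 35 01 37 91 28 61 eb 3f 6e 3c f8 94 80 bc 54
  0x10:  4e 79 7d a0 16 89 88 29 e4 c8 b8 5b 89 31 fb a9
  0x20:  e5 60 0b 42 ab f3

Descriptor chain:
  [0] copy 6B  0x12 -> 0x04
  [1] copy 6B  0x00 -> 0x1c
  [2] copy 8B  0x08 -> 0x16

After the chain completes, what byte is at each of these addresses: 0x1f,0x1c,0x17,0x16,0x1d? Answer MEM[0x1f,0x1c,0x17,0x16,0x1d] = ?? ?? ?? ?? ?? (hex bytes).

[0] 0x12->0x04 len=6 : 7d a0 16 89 88 29
[1] 0x00->0x1c len=6 : 23 35 01 37 7d a0
[2] 0x08->0x16 len=8 : 88 29 3c f8 94 80 bc 54
query mem[0x1f]=0x37, mem[0x1c]=0xbc, mem[0x17]=0x29, mem[0x16]=0x88, mem[0x1d]=0x54

MEM[0x1f,0x1c,0x17,0x16,0x1d] = 37 bc 29 88 54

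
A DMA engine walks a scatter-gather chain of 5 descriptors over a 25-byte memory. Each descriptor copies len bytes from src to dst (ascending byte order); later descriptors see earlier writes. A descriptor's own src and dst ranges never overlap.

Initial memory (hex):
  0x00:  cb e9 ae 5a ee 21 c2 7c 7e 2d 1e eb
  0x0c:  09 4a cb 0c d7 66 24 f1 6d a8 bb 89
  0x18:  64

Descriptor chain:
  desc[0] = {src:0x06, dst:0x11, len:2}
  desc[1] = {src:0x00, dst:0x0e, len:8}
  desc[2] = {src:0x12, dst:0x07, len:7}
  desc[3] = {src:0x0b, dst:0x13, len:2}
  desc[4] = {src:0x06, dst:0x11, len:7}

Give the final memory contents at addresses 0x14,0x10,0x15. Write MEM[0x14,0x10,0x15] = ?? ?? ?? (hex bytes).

MEM[0x14,0x10,0x15] = c2 ae 7c

  after D0: wrote 2B at 0x11 = c27c
  after D1: wrote 8B at 0x0e = cbe9ae5aee21c27c
  after D2: wrote 7B at 0x07 = ee21c27cbb8964
  after D3: wrote 2B at 0x13 = bb89
  after D4: wrote 7B at 0x11 = c2ee21c27cbb89
query mem[0x14]=0xc2, mem[0x10]=0xae, mem[0x15]=0x7c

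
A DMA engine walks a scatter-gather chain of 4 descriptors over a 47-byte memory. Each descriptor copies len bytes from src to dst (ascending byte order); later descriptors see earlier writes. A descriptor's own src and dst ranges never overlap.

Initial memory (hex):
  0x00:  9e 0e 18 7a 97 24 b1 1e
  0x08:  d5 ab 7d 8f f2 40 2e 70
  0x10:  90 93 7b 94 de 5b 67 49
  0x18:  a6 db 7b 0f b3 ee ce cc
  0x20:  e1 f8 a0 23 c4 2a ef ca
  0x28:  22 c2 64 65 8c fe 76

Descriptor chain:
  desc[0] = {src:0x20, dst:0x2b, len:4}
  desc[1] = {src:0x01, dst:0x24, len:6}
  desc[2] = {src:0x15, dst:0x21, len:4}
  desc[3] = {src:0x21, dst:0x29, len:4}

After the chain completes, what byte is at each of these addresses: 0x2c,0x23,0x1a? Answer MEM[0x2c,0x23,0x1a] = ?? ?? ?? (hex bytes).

MEM[0x2c,0x23,0x1a] = a6 49 7b

D0: mem[0x2b..0x2e] <- [e1 f8 a0 23]
D1: mem[0x24..0x29] <- [0e 18 7a 97 24 b1]
D2: mem[0x21..0x24] <- [5b 67 49 a6]
D3: mem[0x29..0x2c] <- [5b 67 49 a6]
query mem[0x2c]=0xa6, mem[0x23]=0x49, mem[0x1a]=0x7b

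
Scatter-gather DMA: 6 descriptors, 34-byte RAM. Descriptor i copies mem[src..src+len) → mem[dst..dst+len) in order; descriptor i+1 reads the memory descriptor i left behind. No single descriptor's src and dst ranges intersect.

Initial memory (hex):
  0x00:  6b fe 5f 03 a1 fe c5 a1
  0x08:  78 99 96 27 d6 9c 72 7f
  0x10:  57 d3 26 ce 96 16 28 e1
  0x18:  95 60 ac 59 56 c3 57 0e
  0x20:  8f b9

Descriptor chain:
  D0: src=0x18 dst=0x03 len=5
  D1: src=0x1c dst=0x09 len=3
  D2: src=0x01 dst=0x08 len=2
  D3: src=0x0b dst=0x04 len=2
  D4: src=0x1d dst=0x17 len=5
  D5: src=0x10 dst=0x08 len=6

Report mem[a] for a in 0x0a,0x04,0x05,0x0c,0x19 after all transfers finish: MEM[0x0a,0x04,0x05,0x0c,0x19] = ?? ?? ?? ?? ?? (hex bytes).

D0: mem[0x03..0x07] <- [95 60 ac 59 56]
D1: mem[0x09..0x0b] <- [56 c3 57]
D2: mem[0x08..0x09] <- [fe 5f]
D3: mem[0x04..0x05] <- [57 d6]
D4: mem[0x17..0x1b] <- [c3 57 0e 8f b9]
D5: mem[0x08..0x0d] <- [57 d3 26 ce 96 16]
query mem[0x0a]=0x26, mem[0x04]=0x57, mem[0x05]=0xd6, mem[0x0c]=0x96, mem[0x19]=0x0e

MEM[0x0a,0x04,0x05,0x0c,0x19] = 26 57 d6 96 0e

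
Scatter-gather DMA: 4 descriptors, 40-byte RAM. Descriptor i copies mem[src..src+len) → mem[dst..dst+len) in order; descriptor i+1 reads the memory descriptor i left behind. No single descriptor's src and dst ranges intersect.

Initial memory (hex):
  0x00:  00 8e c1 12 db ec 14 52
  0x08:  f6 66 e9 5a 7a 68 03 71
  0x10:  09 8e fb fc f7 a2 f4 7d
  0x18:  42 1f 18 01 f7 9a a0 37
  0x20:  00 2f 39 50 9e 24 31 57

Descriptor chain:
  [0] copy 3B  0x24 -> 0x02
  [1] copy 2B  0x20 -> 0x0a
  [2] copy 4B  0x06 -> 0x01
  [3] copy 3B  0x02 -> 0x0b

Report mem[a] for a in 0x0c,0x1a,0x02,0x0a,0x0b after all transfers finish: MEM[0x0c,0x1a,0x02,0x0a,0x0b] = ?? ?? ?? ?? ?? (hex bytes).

MEM[0x0c,0x1a,0x02,0x0a,0x0b] = f6 18 52 00 52

[0] 0x24->0x02 len=3 : 9e 24 31
[1] 0x20->0x0a len=2 : 00 2f
[2] 0x06->0x01 len=4 : 14 52 f6 66
[3] 0x02->0x0b len=3 : 52 f6 66
query mem[0x0c]=0xf6, mem[0x1a]=0x18, mem[0x02]=0x52, mem[0x0a]=0x00, mem[0x0b]=0x52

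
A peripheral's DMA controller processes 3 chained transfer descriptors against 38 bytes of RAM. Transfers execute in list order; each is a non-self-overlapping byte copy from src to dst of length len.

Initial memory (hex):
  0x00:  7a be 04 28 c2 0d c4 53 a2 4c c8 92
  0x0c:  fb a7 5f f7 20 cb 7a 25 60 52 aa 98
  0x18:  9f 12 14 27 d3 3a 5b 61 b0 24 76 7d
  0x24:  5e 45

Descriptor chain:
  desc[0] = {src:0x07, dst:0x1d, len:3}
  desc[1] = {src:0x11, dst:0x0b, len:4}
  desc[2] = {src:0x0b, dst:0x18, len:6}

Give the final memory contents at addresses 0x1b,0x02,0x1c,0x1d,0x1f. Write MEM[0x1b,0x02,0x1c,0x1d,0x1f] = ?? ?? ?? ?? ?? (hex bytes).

MEM[0x1b,0x02,0x1c,0x1d,0x1f] = 60 04 f7 20 4c

#0 dst[0x1d+3] := {0x53,0xa2,0x4c}
#1 dst[0x0b+4] := {0xcb,0x7a,0x25,0x60}
#2 dst[0x18+6] := {0xcb,0x7a,0x25,0x60,0xf7,0x20}
query mem[0x1b]=0x60, mem[0x02]=0x04, mem[0x1c]=0xf7, mem[0x1d]=0x20, mem[0x1f]=0x4c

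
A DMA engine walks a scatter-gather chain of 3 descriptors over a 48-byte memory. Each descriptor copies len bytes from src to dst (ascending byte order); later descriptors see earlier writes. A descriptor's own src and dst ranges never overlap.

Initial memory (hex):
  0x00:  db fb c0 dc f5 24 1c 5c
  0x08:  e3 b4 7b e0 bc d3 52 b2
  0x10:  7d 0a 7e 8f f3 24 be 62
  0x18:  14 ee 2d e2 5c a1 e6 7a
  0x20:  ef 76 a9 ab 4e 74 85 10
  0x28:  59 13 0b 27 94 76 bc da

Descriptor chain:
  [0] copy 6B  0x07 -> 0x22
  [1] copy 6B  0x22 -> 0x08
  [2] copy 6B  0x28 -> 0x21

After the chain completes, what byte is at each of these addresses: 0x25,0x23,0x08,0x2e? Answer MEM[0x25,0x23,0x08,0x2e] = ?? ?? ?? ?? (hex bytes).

D0: mem[0x22..0x27] <- [5c e3 b4 7b e0 bc]
D1: mem[0x08..0x0d] <- [5c e3 b4 7b e0 bc]
D2: mem[0x21..0x26] <- [59 13 0b 27 94 76]
query mem[0x25]=0x94, mem[0x23]=0x0b, mem[0x08]=0x5c, mem[0x2e]=0xbc

MEM[0x25,0x23,0x08,0x2e] = 94 0b 5c bc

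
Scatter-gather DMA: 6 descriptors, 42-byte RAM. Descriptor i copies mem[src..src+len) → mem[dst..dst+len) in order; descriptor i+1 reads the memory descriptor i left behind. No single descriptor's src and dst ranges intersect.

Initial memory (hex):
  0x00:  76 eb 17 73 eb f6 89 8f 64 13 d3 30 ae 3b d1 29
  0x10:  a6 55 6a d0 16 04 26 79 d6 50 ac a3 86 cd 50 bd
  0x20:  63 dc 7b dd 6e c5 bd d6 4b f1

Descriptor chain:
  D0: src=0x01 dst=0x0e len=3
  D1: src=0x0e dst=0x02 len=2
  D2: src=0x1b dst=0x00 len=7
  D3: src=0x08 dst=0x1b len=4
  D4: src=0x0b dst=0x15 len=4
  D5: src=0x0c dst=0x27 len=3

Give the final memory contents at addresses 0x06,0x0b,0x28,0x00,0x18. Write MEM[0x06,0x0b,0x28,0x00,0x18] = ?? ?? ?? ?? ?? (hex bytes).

MEM[0x06,0x0b,0x28,0x00,0x18] = dc 30 3b a3 eb

  after D0: wrote 3B at 0x0e = eb1773
  after D1: wrote 2B at 0x02 = eb17
  after D2: wrote 7B at 0x00 = a386cd50bd63dc
  after D3: wrote 4B at 0x1b = 6413d330
  after D4: wrote 4B at 0x15 = 30ae3beb
  after D5: wrote 3B at 0x27 = ae3beb
query mem[0x06]=0xdc, mem[0x0b]=0x30, mem[0x28]=0x3b, mem[0x00]=0xa3, mem[0x18]=0xeb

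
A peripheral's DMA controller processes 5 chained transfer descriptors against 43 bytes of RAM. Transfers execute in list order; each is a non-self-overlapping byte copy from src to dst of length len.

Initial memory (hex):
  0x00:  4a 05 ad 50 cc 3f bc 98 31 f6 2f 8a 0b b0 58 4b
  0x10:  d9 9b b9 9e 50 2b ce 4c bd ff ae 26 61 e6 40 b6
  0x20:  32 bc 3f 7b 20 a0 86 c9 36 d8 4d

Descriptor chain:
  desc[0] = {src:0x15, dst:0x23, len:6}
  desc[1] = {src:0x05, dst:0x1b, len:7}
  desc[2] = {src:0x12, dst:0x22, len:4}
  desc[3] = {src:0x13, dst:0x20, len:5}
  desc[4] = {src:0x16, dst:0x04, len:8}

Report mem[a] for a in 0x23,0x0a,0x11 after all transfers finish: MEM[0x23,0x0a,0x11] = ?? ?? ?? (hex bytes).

MEM[0x23,0x0a,0x11] = ce bc 9b

[0] 0x15->0x23 len=6 : 2b ce 4c bd ff ae
[1] 0x05->0x1b len=7 : 3f bc 98 31 f6 2f 8a
[2] 0x12->0x22 len=4 : b9 9e 50 2b
[3] 0x13->0x20 len=5 : 9e 50 2b ce 4c
[4] 0x16->0x04 len=8 : ce 4c bd ff ae 3f bc 98
query mem[0x23]=0xce, mem[0x0a]=0xbc, mem[0x11]=0x9b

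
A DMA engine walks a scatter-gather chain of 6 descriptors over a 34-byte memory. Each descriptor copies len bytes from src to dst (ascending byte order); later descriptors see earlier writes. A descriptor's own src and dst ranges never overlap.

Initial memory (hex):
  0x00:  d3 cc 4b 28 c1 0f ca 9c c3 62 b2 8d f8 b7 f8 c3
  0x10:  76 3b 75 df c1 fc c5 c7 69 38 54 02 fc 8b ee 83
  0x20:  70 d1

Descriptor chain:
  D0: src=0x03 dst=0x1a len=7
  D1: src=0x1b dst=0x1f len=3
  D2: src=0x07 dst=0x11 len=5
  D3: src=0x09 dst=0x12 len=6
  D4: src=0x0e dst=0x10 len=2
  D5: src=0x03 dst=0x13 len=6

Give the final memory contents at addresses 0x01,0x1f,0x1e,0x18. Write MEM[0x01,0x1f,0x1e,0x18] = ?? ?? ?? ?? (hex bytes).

MEM[0x01,0x1f,0x1e,0x18] = cc c1 9c c3

#0 dst[0x1a+7] := {0x28,0xc1,0x0f,0xca,0x9c,0xc3,0x62}
#1 dst[0x1f+3] := {0xc1,0x0f,0xca}
#2 dst[0x11+5] := {0x9c,0xc3,0x62,0xb2,0x8d}
#3 dst[0x12+6] := {0x62,0xb2,0x8d,0xf8,0xb7,0xf8}
#4 dst[0x10+2] := {0xf8,0xc3}
#5 dst[0x13+6] := {0x28,0xc1,0x0f,0xca,0x9c,0xc3}
query mem[0x01]=0xcc, mem[0x1f]=0xc1, mem[0x1e]=0x9c, mem[0x18]=0xc3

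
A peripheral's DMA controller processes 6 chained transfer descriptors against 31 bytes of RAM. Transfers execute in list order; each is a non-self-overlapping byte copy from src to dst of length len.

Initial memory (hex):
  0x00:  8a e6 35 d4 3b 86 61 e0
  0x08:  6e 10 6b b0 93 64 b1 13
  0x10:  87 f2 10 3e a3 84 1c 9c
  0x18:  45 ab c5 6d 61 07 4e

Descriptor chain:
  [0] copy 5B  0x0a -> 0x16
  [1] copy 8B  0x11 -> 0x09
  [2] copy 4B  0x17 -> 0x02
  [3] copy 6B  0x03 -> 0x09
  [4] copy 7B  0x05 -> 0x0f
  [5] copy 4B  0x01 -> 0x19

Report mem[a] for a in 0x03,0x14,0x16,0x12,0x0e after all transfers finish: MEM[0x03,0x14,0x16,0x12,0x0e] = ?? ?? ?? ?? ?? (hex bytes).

MEM[0x03,0x14,0x16,0x12,0x0e] = 93 64 6b 6e 6e

D0: mem[0x16..0x1a] <- [6b b0 93 64 b1]
D1: mem[0x09..0x10] <- [f2 10 3e a3 84 6b b0 93]
D2: mem[0x02..0x05] <- [b0 93 64 b1]
D3: mem[0x09..0x0e] <- [93 64 b1 61 e0 6e]
D4: mem[0x0f..0x15] <- [b1 61 e0 6e 93 64 b1]
D5: mem[0x19..0x1c] <- [e6 b0 93 64]
query mem[0x03]=0x93, mem[0x14]=0x64, mem[0x16]=0x6b, mem[0x12]=0x6e, mem[0x0e]=0x6e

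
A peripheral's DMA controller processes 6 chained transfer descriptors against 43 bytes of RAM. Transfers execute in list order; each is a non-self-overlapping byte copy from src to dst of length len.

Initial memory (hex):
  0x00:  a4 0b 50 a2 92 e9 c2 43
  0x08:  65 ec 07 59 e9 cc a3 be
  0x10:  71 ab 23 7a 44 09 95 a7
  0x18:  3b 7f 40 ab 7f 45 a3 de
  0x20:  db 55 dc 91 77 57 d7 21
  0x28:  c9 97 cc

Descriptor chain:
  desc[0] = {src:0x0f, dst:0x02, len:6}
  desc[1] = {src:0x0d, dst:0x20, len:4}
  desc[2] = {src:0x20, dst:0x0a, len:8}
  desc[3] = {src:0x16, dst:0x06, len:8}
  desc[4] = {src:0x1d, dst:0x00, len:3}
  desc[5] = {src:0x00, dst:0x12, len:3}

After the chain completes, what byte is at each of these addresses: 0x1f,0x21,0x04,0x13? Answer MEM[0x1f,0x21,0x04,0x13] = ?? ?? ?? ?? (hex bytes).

MEM[0x1f,0x21,0x04,0x13] = de a3 ab a3

D0: mem[0x02..0x07] <- [be 71 ab 23 7a 44]
D1: mem[0x20..0x23] <- [cc a3 be 71]
D2: mem[0x0a..0x11] <- [cc a3 be 71 77 57 d7 21]
D3: mem[0x06..0x0d] <- [95 a7 3b 7f 40 ab 7f 45]
D4: mem[0x00..0x02] <- [45 a3 de]
D5: mem[0x12..0x14] <- [45 a3 de]
query mem[0x1f]=0xde, mem[0x21]=0xa3, mem[0x04]=0xab, mem[0x13]=0xa3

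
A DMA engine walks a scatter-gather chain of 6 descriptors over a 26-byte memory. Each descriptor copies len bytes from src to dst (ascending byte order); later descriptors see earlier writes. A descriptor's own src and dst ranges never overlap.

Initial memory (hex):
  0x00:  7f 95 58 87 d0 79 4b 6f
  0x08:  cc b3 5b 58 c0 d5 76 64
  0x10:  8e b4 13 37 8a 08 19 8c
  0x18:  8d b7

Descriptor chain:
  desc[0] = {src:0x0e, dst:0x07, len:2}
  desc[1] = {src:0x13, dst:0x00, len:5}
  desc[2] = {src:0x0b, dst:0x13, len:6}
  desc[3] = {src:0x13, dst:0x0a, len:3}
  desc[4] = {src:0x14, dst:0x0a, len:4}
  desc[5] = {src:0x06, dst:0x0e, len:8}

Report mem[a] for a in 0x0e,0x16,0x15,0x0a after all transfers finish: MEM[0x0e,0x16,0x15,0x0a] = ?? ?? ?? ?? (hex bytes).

MEM[0x0e,0x16,0x15,0x0a] = 4b 76 64 c0

#0 dst[0x07+2] := {0x76,0x64}
#1 dst[0x00+5] := {0x37,0x8a,0x08,0x19,0x8c}
#2 dst[0x13+6] := {0x58,0xc0,0xd5,0x76,0x64,0x8e}
#3 dst[0x0a+3] := {0x58,0xc0,0xd5}
#4 dst[0x0a+4] := {0xc0,0xd5,0x76,0x64}
#5 dst[0x0e+8] := {0x4b,0x76,0x64,0xb3,0xc0,0xd5,0x76,0x64}
query mem[0x0e]=0x4b, mem[0x16]=0x76, mem[0x15]=0x64, mem[0x0a]=0xc0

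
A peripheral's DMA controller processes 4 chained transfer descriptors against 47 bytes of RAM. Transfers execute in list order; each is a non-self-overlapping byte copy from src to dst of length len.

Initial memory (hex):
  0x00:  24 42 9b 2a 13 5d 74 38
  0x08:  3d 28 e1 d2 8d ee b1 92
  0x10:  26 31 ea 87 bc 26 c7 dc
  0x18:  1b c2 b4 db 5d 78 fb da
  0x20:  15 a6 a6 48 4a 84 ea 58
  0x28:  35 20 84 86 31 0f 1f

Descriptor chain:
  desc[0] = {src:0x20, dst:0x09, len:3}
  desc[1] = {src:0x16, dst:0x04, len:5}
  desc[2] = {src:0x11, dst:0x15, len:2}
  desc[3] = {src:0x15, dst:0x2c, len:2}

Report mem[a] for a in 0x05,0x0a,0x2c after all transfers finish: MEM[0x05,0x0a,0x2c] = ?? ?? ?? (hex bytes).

MEM[0x05,0x0a,0x2c] = dc a6 31

[0] 0x20->0x09 len=3 : 15 a6 a6
[1] 0x16->0x04 len=5 : c7 dc 1b c2 b4
[2] 0x11->0x15 len=2 : 31 ea
[3] 0x15->0x2c len=2 : 31 ea
query mem[0x05]=0xdc, mem[0x0a]=0xa6, mem[0x2c]=0x31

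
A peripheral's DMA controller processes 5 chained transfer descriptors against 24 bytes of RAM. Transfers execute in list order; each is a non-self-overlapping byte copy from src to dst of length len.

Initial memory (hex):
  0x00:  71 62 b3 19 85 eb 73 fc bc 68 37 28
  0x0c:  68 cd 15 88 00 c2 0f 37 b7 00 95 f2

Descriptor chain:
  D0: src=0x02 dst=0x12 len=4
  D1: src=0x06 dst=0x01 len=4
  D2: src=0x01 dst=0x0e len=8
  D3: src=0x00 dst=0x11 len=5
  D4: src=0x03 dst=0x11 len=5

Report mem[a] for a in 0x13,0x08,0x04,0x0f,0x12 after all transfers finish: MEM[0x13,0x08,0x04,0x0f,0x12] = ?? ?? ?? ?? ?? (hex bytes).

MEM[0x13,0x08,0x04,0x0f,0x12] = eb bc 68 fc 68

[0] 0x02->0x12 len=4 : b3 19 85 eb
[1] 0x06->0x01 len=4 : 73 fc bc 68
[2] 0x01->0x0e len=8 : 73 fc bc 68 eb 73 fc bc
[3] 0x00->0x11 len=5 : 71 73 fc bc 68
[4] 0x03->0x11 len=5 : bc 68 eb 73 fc
query mem[0x13]=0xeb, mem[0x08]=0xbc, mem[0x04]=0x68, mem[0x0f]=0xfc, mem[0x12]=0x68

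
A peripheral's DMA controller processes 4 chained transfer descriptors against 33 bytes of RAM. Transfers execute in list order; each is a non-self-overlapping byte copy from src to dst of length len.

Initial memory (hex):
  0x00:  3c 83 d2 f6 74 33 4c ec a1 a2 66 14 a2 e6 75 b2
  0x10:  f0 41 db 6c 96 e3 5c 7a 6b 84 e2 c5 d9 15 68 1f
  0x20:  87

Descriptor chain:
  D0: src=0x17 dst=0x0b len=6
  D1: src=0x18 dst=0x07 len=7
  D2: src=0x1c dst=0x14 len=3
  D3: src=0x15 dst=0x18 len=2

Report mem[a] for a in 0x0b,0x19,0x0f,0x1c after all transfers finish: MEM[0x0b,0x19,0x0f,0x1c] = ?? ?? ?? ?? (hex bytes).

  after D0: wrote 6B at 0x0b = 7a6b84e2c5d9
  after D1: wrote 7B at 0x07 = 6b84e2c5d91568
  after D2: wrote 3B at 0x14 = d91568
  after D3: wrote 2B at 0x18 = 1568
query mem[0x0b]=0xd9, mem[0x19]=0x68, mem[0x0f]=0xc5, mem[0x1c]=0xd9

MEM[0x0b,0x19,0x0f,0x1c] = d9 68 c5 d9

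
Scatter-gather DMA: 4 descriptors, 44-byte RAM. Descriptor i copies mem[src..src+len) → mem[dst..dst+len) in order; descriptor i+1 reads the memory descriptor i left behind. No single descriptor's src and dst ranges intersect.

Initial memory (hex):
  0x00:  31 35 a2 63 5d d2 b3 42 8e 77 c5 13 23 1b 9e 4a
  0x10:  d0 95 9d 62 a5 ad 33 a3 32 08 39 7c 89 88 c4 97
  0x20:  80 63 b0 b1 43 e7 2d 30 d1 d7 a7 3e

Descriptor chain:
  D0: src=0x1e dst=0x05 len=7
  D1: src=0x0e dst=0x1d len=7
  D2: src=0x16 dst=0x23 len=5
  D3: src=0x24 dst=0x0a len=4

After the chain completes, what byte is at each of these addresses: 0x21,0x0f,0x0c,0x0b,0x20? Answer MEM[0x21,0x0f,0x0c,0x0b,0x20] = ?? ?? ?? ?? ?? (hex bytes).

MEM[0x21,0x0f,0x0c,0x0b,0x20] = 9d 4a 08 32 95

  after D0: wrote 7B at 0x05 = c4978063b0b143
  after D1: wrote 7B at 0x1d = 9e4ad0959d62a5
  after D2: wrote 5B at 0x23 = 33a3320839
  after D3: wrote 4B at 0x0a = a3320839
query mem[0x21]=0x9d, mem[0x0f]=0x4a, mem[0x0c]=0x08, mem[0x0b]=0x32, mem[0x20]=0x95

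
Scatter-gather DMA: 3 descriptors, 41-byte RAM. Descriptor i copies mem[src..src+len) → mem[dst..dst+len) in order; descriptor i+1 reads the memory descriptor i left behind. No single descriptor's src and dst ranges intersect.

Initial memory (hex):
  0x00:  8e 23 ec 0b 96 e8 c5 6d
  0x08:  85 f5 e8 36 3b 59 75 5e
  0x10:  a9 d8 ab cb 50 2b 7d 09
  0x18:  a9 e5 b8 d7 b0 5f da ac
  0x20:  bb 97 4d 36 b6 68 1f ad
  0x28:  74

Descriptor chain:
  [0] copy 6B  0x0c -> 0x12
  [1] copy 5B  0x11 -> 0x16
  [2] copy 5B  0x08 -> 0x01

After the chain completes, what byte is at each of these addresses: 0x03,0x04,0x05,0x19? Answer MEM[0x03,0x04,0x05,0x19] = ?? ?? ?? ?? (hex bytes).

MEM[0x03,0x04,0x05,0x19] = e8 36 3b 75

  after D0: wrote 6B at 0x12 = 3b59755ea9d8
  after D1: wrote 5B at 0x16 = d83b59755e
  after D2: wrote 5B at 0x01 = 85f5e8363b
query mem[0x03]=0xe8, mem[0x04]=0x36, mem[0x05]=0x3b, mem[0x19]=0x75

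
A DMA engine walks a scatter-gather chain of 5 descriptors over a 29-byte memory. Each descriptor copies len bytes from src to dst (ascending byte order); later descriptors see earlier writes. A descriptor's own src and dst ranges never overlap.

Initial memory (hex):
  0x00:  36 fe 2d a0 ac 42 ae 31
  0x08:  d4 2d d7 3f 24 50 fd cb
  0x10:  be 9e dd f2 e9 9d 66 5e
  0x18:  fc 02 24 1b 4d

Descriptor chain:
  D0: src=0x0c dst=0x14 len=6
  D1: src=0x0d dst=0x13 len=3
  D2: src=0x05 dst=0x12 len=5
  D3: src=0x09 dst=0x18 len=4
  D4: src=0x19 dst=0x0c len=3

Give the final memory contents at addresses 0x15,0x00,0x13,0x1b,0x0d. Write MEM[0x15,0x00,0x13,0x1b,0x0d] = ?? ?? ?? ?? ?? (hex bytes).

MEM[0x15,0x00,0x13,0x1b,0x0d] = d4 36 ae 24 3f

[0] 0x0c->0x14 len=6 : 24 50 fd cb be 9e
[1] 0x0d->0x13 len=3 : 50 fd cb
[2] 0x05->0x12 len=5 : 42 ae 31 d4 2d
[3] 0x09->0x18 len=4 : 2d d7 3f 24
[4] 0x19->0x0c len=3 : d7 3f 24
query mem[0x15]=0xd4, mem[0x00]=0x36, mem[0x13]=0xae, mem[0x1b]=0x24, mem[0x0d]=0x3f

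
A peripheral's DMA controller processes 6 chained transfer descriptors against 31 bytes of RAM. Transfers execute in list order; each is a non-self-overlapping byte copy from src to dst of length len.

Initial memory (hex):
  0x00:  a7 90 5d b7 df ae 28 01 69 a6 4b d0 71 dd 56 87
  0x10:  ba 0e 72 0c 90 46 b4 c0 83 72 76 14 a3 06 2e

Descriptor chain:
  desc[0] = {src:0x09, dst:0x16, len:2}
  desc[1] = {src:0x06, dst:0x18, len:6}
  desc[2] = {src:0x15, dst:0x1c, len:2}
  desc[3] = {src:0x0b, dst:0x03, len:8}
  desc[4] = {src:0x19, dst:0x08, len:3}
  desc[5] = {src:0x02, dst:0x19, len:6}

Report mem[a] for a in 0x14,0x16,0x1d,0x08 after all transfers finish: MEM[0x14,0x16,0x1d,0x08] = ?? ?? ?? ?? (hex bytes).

[0] 0x09->0x16 len=2 : a6 4b
[1] 0x06->0x18 len=6 : 28 01 69 a6 4b d0
[2] 0x15->0x1c len=2 : 46 a6
[3] 0x0b->0x03 len=8 : d0 71 dd 56 87 ba 0e 72
[4] 0x19->0x08 len=3 : 01 69 a6
[5] 0x02->0x19 len=6 : 5d d0 71 dd 56 87
query mem[0x14]=0x90, mem[0x16]=0xa6, mem[0x1d]=0x56, mem[0x08]=0x01

MEM[0x14,0x16,0x1d,0x08] = 90 a6 56 01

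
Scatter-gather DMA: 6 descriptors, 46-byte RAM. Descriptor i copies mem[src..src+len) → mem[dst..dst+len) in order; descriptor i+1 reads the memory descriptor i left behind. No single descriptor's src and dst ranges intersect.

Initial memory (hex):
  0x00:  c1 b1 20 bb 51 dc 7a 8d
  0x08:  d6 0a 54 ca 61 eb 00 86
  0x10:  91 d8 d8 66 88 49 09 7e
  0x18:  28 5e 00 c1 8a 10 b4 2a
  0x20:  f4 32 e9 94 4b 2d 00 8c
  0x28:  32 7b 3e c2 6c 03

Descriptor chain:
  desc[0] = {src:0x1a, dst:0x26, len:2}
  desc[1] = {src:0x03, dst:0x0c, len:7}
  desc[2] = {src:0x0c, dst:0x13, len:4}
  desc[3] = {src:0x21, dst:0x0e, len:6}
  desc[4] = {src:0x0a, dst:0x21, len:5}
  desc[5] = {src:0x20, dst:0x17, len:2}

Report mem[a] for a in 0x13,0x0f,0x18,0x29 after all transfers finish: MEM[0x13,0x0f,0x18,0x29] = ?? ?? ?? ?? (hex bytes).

#0 dst[0x26+2] := {0x00,0xc1}
#1 dst[0x0c+7] := {0xbb,0x51,0xdc,0x7a,0x8d,0xd6,0x0a}
#2 dst[0x13+4] := {0xbb,0x51,0xdc,0x7a}
#3 dst[0x0e+6] := {0x32,0xe9,0x94,0x4b,0x2d,0x00}
#4 dst[0x21+5] := {0x54,0xca,0xbb,0x51,0x32}
#5 dst[0x17+2] := {0xf4,0x54}
query mem[0x13]=0x00, mem[0x0f]=0xe9, mem[0x18]=0x54, mem[0x29]=0x7b

MEM[0x13,0x0f,0x18,0x29] = 00 e9 54 7b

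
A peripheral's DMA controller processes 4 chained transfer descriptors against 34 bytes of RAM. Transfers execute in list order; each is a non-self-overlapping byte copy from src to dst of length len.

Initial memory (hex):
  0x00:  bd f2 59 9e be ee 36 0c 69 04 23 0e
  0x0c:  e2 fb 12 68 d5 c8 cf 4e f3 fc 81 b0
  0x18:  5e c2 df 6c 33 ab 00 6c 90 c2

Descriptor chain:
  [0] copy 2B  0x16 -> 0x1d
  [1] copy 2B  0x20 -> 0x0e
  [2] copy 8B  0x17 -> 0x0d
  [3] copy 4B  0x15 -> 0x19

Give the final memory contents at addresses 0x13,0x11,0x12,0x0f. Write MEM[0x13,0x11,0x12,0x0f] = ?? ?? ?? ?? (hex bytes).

#0 dst[0x1d+2] := {0x81,0xb0}
#1 dst[0x0e+2] := {0x90,0xc2}
#2 dst[0x0d+8] := {0xb0,0x5e,0xc2,0xdf,0x6c,0x33,0x81,0xb0}
#3 dst[0x19+4] := {0xfc,0x81,0xb0,0x5e}
query mem[0x13]=0x81, mem[0x11]=0x6c, mem[0x12]=0x33, mem[0x0f]=0xc2

MEM[0x13,0x11,0x12,0x0f] = 81 6c 33 c2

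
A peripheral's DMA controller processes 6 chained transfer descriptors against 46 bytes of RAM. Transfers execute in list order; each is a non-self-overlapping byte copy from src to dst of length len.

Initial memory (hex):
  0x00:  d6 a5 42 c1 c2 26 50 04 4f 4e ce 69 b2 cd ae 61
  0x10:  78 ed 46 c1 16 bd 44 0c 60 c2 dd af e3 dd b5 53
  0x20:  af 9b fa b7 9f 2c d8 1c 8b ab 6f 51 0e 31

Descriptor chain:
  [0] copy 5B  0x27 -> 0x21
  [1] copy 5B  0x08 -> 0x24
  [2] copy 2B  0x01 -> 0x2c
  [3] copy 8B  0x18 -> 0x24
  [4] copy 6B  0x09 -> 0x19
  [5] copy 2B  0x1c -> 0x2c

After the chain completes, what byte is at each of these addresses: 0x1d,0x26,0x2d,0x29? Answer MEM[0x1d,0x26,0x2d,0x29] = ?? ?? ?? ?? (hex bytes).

D0: mem[0x21..0x25] <- [1c 8b ab 6f 51]
D1: mem[0x24..0x28] <- [4f 4e ce 69 b2]
D2: mem[0x2c..0x2d] <- [a5 42]
D3: mem[0x24..0x2b] <- [60 c2 dd af e3 dd b5 53]
D4: mem[0x19..0x1e] <- [4e ce 69 b2 cd ae]
D5: mem[0x2c..0x2d] <- [b2 cd]
query mem[0x1d]=0xcd, mem[0x26]=0xdd, mem[0x2d]=0xcd, mem[0x29]=0xdd

MEM[0x1d,0x26,0x2d,0x29] = cd dd cd dd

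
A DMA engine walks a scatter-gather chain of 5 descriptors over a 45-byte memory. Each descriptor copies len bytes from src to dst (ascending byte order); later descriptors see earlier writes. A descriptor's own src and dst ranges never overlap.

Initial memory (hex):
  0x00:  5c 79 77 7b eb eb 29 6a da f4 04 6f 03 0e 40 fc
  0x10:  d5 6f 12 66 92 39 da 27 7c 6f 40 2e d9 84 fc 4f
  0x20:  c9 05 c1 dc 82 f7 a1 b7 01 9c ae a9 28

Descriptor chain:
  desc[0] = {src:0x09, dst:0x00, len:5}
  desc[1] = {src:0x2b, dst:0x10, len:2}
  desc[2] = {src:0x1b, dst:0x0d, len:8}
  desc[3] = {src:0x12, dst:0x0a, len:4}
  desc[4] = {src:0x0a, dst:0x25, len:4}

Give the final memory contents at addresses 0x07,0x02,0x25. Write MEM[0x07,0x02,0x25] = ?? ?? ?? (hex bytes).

MEM[0x07,0x02,0x25] = 6a 6f c9

  after D0: wrote 5B at 0x00 = f4046f030e
  after D1: wrote 2B at 0x10 = a928
  after D2: wrote 8B at 0x0d = 2ed984fc4fc905c1
  after D3: wrote 4B at 0x0a = c905c139
  after D4: wrote 4B at 0x25 = c905c139
query mem[0x07]=0x6a, mem[0x02]=0x6f, mem[0x25]=0xc9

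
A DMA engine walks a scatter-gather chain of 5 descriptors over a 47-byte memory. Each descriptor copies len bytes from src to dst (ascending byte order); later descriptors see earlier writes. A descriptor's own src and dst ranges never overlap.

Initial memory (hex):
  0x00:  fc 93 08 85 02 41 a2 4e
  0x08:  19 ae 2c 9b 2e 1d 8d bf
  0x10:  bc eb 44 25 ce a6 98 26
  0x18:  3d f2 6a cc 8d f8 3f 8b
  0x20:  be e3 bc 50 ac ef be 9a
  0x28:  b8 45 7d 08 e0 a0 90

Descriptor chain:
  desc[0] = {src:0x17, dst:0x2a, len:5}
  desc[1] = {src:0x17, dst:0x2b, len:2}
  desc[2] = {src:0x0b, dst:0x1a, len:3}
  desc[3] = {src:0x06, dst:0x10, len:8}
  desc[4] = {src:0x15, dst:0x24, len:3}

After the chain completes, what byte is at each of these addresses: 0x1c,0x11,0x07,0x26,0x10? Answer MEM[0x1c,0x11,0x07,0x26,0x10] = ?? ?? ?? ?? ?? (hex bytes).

  after D0: wrote 5B at 0x2a = 263df26acc
  after D1: wrote 2B at 0x2b = 263d
  after D2: wrote 3B at 0x1a = 9b2e1d
  after D3: wrote 8B at 0x10 = a24e19ae2c9b2e1d
  after D4: wrote 3B at 0x24 = 9b2e1d
query mem[0x1c]=0x1d, mem[0x11]=0x4e, mem[0x07]=0x4e, mem[0x26]=0x1d, mem[0x10]=0xa2

MEM[0x1c,0x11,0x07,0x26,0x10] = 1d 4e 4e 1d a2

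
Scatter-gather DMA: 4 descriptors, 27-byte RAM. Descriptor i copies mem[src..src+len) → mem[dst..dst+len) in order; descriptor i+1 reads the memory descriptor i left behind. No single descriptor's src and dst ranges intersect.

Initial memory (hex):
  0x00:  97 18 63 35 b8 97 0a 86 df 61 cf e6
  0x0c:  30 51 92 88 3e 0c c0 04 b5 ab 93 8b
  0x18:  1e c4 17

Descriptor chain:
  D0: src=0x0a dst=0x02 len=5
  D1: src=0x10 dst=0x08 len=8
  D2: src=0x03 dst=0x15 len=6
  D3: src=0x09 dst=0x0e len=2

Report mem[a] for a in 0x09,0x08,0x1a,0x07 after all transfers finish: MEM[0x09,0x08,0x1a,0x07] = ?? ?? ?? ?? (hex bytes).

D0: mem[0x02..0x06] <- [cf e6 30 51 92]
D1: mem[0x08..0x0f] <- [3e 0c c0 04 b5 ab 93 8b]
D2: mem[0x15..0x1a] <- [e6 30 51 92 86 3e]
D3: mem[0x0e..0x0f] <- [0c c0]
query mem[0x09]=0x0c, mem[0x08]=0x3e, mem[0x1a]=0x3e, mem[0x07]=0x86

MEM[0x09,0x08,0x1a,0x07] = 0c 3e 3e 86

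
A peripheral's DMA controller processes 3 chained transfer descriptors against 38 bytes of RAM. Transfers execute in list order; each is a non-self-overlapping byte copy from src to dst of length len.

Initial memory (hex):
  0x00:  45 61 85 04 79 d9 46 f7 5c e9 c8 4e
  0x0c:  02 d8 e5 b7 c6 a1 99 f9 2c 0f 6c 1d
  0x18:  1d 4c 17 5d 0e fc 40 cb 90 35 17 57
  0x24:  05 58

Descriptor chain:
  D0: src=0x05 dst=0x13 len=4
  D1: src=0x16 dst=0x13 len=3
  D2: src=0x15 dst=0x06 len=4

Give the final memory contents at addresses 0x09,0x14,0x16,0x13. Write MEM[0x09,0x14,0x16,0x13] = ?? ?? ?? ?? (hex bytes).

MEM[0x09,0x14,0x16,0x13] = 1d 1d 5c 5c

D0: mem[0x13..0x16] <- [d9 46 f7 5c]
D1: mem[0x13..0x15] <- [5c 1d 1d]
D2: mem[0x06..0x09] <- [1d 5c 1d 1d]
query mem[0x09]=0x1d, mem[0x14]=0x1d, mem[0x16]=0x5c, mem[0x13]=0x5c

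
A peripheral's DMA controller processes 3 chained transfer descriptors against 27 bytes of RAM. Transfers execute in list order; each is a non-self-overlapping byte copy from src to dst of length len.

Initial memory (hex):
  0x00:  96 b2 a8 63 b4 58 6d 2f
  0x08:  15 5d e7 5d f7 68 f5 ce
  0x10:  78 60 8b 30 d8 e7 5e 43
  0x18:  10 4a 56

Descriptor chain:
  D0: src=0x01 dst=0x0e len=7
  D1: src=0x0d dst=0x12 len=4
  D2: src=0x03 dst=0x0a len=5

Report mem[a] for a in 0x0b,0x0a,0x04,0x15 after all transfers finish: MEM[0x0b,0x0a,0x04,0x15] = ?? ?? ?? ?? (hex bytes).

MEM[0x0b,0x0a,0x04,0x15] = b4 63 b4 63

[0] 0x01->0x0e len=7 : b2 a8 63 b4 58 6d 2f
[1] 0x0d->0x12 len=4 : 68 b2 a8 63
[2] 0x03->0x0a len=5 : 63 b4 58 6d 2f
query mem[0x0b]=0xb4, mem[0x0a]=0x63, mem[0x04]=0xb4, mem[0x15]=0x63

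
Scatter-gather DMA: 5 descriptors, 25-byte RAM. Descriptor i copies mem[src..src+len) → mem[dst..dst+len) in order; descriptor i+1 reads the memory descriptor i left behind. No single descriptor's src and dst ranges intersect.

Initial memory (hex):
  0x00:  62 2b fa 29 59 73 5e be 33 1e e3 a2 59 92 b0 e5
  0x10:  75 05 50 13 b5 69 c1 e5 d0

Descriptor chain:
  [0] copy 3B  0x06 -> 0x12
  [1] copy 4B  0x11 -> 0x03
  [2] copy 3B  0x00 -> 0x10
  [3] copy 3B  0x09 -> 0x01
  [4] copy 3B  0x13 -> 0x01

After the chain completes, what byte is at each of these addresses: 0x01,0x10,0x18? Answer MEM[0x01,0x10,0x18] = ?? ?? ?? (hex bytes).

  after D0: wrote 3B at 0x12 = 5ebe33
  after D1: wrote 4B at 0x03 = 055ebe33
  after D2: wrote 3B at 0x10 = 622bfa
  after D3: wrote 3B at 0x01 = 1ee3a2
  after D4: wrote 3B at 0x01 = be3369
query mem[0x01]=0xbe, mem[0x10]=0x62, mem[0x18]=0xd0

MEM[0x01,0x10,0x18] = be 62 d0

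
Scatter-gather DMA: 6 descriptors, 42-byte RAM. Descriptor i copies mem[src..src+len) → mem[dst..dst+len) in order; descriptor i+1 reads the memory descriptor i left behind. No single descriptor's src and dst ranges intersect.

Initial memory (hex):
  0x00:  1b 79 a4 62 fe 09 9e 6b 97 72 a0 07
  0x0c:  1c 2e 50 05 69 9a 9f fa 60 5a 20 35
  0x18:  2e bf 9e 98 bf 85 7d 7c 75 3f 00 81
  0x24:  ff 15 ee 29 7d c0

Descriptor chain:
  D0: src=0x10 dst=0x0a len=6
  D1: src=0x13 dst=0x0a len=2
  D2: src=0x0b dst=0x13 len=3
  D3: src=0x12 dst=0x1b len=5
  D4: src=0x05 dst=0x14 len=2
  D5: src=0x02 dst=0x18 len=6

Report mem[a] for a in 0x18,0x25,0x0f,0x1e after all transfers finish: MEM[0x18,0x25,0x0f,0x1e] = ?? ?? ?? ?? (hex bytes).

  after D0: wrote 6B at 0x0a = 699a9ffa605a
  after D1: wrote 2B at 0x0a = fa60
  after D2: wrote 3B at 0x13 = 609ffa
  after D3: wrote 5B at 0x1b = 9f609ffa20
  after D4: wrote 2B at 0x14 = 099e
  after D5: wrote 6B at 0x18 = a462fe099e6b
query mem[0x18]=0xa4, mem[0x25]=0x15, mem[0x0f]=0x5a, mem[0x1e]=0xfa

MEM[0x18,0x25,0x0f,0x1e] = a4 15 5a fa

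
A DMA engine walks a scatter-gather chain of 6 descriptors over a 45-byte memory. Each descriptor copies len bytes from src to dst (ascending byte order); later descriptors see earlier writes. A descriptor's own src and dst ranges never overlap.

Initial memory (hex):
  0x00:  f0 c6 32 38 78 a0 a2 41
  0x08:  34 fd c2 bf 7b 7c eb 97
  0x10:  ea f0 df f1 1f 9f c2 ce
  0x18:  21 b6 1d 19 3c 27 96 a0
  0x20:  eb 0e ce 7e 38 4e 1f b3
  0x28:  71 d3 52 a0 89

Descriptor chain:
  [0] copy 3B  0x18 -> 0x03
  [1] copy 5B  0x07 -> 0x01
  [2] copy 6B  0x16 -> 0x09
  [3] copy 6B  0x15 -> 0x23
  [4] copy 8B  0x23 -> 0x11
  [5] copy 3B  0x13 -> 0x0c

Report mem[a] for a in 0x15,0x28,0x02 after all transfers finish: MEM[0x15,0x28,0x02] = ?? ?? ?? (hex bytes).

MEM[0x15,0x28,0x02] = b6 1d 34

  after D0: wrote 3B at 0x03 = 21b61d
  after D1: wrote 5B at 0x01 = 4134fdc2bf
  after D2: wrote 6B at 0x09 = c2ce21b61d19
  after D3: wrote 6B at 0x23 = 9fc2ce21b61d
  after D4: wrote 8B at 0x11 = 9fc2ce21b61dd352
  after D5: wrote 3B at 0x0c = ce21b6
query mem[0x15]=0xb6, mem[0x28]=0x1d, mem[0x02]=0x34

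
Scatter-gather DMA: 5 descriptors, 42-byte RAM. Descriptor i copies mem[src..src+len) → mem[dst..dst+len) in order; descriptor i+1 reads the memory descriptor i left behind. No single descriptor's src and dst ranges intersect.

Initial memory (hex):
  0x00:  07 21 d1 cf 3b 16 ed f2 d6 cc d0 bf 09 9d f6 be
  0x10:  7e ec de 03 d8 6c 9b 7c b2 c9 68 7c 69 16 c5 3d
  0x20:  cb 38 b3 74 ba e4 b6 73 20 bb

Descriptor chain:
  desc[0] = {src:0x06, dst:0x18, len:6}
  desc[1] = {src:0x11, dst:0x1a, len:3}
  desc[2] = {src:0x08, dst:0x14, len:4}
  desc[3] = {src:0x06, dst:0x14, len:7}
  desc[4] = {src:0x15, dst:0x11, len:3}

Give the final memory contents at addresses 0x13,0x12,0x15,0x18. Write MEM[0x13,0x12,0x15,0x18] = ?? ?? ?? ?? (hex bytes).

[0] 0x06->0x18 len=6 : ed f2 d6 cc d0 bf
[1] 0x11->0x1a len=3 : ec de 03
[2] 0x08->0x14 len=4 : d6 cc d0 bf
[3] 0x06->0x14 len=7 : ed f2 d6 cc d0 bf 09
[4] 0x15->0x11 len=3 : f2 d6 cc
query mem[0x13]=0xcc, mem[0x12]=0xd6, mem[0x15]=0xf2, mem[0x18]=0xd0

MEM[0x13,0x12,0x15,0x18] = cc d6 f2 d0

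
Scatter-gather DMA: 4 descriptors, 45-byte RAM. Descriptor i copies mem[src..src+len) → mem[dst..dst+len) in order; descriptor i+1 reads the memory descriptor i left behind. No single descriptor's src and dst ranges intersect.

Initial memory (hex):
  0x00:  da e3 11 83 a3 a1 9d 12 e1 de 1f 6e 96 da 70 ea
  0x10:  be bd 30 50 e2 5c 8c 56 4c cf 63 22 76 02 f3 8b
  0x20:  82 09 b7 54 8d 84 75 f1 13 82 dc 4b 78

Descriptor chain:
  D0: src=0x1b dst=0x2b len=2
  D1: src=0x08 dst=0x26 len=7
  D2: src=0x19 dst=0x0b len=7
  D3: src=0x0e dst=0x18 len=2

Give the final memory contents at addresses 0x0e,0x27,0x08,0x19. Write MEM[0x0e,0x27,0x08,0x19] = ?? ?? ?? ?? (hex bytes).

[0] 0x1b->0x2b len=2 : 22 76
[1] 0x08->0x26 len=7 : e1 de 1f 6e 96 da 70
[2] 0x19->0x0b len=7 : cf 63 22 76 02 f3 8b
[3] 0x0e->0x18 len=2 : 76 02
query mem[0x0e]=0x76, mem[0x27]=0xde, mem[0x08]=0xe1, mem[0x19]=0x02

MEM[0x0e,0x27,0x08,0x19] = 76 de e1 02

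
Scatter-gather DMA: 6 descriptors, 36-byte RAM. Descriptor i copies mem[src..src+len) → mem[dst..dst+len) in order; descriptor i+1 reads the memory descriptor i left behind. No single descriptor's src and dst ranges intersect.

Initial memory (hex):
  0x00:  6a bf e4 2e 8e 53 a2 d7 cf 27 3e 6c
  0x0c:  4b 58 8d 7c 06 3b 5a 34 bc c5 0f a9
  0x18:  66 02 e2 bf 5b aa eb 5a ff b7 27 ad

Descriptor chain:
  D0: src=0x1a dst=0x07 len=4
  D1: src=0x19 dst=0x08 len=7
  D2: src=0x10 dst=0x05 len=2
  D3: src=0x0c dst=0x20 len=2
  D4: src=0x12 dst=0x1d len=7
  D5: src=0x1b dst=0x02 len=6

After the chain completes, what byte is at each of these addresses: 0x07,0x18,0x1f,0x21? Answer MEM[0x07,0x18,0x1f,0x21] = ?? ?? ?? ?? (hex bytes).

MEM[0x07,0x18,0x1f,0x21] = c5 66 bc 0f

#0 dst[0x07+4] := {0xe2,0xbf,0x5b,0xaa}
#1 dst[0x08+7] := {0x02,0xe2,0xbf,0x5b,0xaa,0xeb,0x5a}
#2 dst[0x05+2] := {0x06,0x3b}
#3 dst[0x20+2] := {0xaa,0xeb}
#4 dst[0x1d+7] := {0x5a,0x34,0xbc,0xc5,0x0f,0xa9,0x66}
#5 dst[0x02+6] := {0xbf,0x5b,0x5a,0x34,0xbc,0xc5}
query mem[0x07]=0xc5, mem[0x18]=0x66, mem[0x1f]=0xbc, mem[0x21]=0x0f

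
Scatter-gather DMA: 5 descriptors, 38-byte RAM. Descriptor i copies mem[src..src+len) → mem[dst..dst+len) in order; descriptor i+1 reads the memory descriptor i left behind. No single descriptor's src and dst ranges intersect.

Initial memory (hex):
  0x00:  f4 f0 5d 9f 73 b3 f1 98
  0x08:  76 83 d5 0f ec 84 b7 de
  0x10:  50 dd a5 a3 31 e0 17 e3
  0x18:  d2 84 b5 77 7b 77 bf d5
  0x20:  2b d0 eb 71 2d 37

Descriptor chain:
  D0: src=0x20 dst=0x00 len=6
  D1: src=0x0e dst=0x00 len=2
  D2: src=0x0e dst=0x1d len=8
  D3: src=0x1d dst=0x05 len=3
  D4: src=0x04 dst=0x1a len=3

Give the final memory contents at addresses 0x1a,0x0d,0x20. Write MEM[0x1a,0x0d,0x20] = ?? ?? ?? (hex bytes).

MEM[0x1a,0x0d,0x20] = 2d 84 dd

  after D0: wrote 6B at 0x00 = 2bd0eb712d37
  after D1: wrote 2B at 0x00 = b7de
  after D2: wrote 8B at 0x1d = b7de50dda5a331e0
  after D3: wrote 3B at 0x05 = b7de50
  after D4: wrote 3B at 0x1a = 2db7de
query mem[0x1a]=0x2d, mem[0x0d]=0x84, mem[0x20]=0xdd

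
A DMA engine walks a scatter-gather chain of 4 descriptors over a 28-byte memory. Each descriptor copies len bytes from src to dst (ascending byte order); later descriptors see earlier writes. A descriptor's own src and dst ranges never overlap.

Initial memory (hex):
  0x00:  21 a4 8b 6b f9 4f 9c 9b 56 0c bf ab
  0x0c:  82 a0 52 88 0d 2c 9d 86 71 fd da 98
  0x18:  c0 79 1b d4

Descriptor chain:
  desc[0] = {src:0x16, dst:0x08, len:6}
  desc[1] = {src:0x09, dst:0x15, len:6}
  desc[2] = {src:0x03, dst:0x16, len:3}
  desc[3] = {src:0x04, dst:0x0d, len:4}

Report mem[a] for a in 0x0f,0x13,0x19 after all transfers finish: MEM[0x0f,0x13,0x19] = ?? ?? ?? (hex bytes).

MEM[0x0f,0x13,0x19] = 9c 86 d4

#0 dst[0x08+6] := {0xda,0x98,0xc0,0x79,0x1b,0xd4}
#1 dst[0x15+6] := {0x98,0xc0,0x79,0x1b,0xd4,0x52}
#2 dst[0x16+3] := {0x6b,0xf9,0x4f}
#3 dst[0x0d+4] := {0xf9,0x4f,0x9c,0x9b}
query mem[0x0f]=0x9c, mem[0x13]=0x86, mem[0x19]=0xd4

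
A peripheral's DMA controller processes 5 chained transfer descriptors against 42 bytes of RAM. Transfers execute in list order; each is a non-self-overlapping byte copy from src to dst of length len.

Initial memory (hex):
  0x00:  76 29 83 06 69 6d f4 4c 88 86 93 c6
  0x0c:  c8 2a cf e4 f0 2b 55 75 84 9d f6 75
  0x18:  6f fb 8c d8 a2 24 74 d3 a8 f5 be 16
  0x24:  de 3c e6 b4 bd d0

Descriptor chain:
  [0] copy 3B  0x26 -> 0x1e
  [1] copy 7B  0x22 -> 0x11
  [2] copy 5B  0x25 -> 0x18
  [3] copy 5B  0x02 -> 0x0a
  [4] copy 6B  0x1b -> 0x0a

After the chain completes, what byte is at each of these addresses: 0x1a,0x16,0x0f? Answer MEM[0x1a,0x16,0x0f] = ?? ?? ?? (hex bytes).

#0 dst[0x1e+3] := {0xe6,0xb4,0xbd}
#1 dst[0x11+7] := {0xbe,0x16,0xde,0x3c,0xe6,0xb4,0xbd}
#2 dst[0x18+5] := {0x3c,0xe6,0xb4,0xbd,0xd0}
#3 dst[0x0a+5] := {0x83,0x06,0x69,0x6d,0xf4}
#4 dst[0x0a+6] := {0xbd,0xd0,0x24,0xe6,0xb4,0xbd}
query mem[0x1a]=0xb4, mem[0x16]=0xb4, mem[0x0f]=0xbd

MEM[0x1a,0x16,0x0f] = b4 b4 bd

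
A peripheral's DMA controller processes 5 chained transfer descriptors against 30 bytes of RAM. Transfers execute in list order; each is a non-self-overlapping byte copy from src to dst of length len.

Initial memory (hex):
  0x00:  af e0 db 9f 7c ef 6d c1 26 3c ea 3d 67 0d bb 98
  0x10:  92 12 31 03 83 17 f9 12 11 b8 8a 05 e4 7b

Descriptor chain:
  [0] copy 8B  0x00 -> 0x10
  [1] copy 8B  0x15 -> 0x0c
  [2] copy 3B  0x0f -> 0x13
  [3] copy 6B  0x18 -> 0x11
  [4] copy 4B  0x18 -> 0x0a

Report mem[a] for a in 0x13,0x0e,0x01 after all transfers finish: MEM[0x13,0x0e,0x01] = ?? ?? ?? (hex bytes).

#0 dst[0x10+8] := {0xaf,0xe0,0xdb,0x9f,0x7c,0xef,0x6d,0xc1}
#1 dst[0x0c+8] := {0xef,0x6d,0xc1,0x11,0xb8,0x8a,0x05,0xe4}
#2 dst[0x13+3] := {0x11,0xb8,0x8a}
#3 dst[0x11+6] := {0x11,0xb8,0x8a,0x05,0xe4,0x7b}
#4 dst[0x0a+4] := {0x11,0xb8,0x8a,0x05}
query mem[0x13]=0x8a, mem[0x0e]=0xc1, mem[0x01]=0xe0

MEM[0x13,0x0e,0x01] = 8a c1 e0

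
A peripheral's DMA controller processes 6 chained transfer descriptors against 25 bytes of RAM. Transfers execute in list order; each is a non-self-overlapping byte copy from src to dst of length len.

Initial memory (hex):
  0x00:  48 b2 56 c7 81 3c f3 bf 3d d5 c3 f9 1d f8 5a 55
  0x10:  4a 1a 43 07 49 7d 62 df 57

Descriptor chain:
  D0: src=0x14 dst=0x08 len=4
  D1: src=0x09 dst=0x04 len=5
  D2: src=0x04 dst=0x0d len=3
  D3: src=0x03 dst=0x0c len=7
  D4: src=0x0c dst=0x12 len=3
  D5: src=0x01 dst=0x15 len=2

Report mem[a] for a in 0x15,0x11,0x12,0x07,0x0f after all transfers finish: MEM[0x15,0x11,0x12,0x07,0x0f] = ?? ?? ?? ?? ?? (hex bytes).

MEM[0x15,0x11,0x12,0x07,0x0f] = b2 f8 c7 1d df

#0 dst[0x08+4] := {0x49,0x7d,0x62,0xdf}
#1 dst[0x04+5] := {0x7d,0x62,0xdf,0x1d,0xf8}
#2 dst[0x0d+3] := {0x7d,0x62,0xdf}
#3 dst[0x0c+7] := {0xc7,0x7d,0x62,0xdf,0x1d,0xf8,0x7d}
#4 dst[0x12+3] := {0xc7,0x7d,0x62}
#5 dst[0x15+2] := {0xb2,0x56}
query mem[0x15]=0xb2, mem[0x11]=0xf8, mem[0x12]=0xc7, mem[0x07]=0x1d, mem[0x0f]=0xdf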